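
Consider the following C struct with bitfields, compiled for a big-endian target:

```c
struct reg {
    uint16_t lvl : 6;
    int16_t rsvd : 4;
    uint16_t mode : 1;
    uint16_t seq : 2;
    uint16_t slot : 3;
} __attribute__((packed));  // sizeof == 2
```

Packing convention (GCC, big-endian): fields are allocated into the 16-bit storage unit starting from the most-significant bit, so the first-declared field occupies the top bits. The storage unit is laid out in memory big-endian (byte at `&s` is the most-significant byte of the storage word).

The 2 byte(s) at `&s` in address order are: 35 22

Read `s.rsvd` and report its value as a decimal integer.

[0]=0x35 [1]=0x22 (big-endian) → word 0x3522
lvl [10+:6] = (word>>10) & 0x3f = 13
rsvd [6+:4] = (word>>6) & 0xf = 4  ←
mode [5+:1] = (word>>5) & 0x1 = 1
seq [3+:2] = (word>>3) & 0x3 = 0
slot [0+:3] = (word>>0) & 0x7 = 2
rsvd signed 4b, MSB=0: value = 4

4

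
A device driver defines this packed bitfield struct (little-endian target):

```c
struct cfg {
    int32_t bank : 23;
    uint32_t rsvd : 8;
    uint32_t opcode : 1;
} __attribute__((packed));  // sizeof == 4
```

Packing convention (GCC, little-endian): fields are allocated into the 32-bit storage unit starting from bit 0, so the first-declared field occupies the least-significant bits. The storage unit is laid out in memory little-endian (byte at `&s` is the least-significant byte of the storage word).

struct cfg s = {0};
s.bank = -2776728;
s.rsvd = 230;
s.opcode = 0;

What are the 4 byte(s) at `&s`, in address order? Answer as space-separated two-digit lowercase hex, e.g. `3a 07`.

[0+:23] bank=-2776728 & 0x7fffff = 0x55a168; word=0x0055a168
[23+:8] rsvd=230 & 0xff = 0xe6; word=0x7355a168
[31+:1] opcode=0 & 0x1 = 0x0; word=0x7355a168
word = 0x7355a168 → little-endian bytes:
  [0]=0x68  [1]=0xa1  [2]=0x55  [3]=0x73

68 a1 55 73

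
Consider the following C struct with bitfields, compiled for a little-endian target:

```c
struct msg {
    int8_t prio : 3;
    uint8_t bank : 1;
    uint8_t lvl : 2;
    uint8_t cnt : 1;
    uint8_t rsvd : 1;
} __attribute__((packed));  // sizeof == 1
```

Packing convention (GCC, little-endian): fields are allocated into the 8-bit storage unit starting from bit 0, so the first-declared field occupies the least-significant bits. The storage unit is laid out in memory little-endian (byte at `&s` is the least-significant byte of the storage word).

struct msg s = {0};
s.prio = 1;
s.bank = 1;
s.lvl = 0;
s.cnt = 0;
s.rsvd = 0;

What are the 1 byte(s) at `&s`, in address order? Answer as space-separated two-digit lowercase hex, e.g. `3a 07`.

09

prio:3 = 1 → 0x1 << 0 → word 0x01
bank:1 = 1 → 0x1 << 3 → word 0x09
lvl:2 = 0 → 0x0 << 4 → word 0x09
cnt:1 = 0 → 0x0 << 6 → word 0x09
rsvd:1 = 0 → 0x0 << 7 → word 0x09
word = 0x09 → little-endian bytes:
  [0]=0x09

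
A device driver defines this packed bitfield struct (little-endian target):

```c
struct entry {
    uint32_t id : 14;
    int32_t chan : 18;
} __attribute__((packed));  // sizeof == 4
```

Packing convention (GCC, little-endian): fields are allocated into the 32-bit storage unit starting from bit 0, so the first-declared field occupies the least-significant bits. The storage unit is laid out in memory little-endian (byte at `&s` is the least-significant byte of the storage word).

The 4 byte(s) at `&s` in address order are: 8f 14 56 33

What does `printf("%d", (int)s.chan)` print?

[0]=0x8f [1]=0x14 [2]=0x56 [3]=0x33 (little-endian) → word 0x3356148f
id:14 @ bit 0 → (0x3356148f>>0)&0x3fff = 0x148f
chan:18 @ bit 14 → (0x3356148f>>14)&0x3ffff = 0xcd58  ←
chan signed 18b, MSB=0: value = 52568

52568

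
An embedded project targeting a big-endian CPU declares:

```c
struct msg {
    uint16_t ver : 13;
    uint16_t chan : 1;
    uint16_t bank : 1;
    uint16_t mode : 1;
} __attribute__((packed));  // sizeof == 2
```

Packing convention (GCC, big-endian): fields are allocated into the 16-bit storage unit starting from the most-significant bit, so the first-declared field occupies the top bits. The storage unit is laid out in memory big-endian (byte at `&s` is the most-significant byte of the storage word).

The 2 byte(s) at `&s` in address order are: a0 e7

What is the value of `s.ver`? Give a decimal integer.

5148

[0]=0xa0 [1]=0xe7 (big-endian) → word 0xa0e7
ver [3+:13] = (word>>3) & 0x1fff = 5148  ←
chan [2+:1] = (word>>2) & 0x1 = 1
bank [1+:1] = (word>>1) & 0x1 = 1
mode [0+:1] = (word>>0) & 0x1 = 1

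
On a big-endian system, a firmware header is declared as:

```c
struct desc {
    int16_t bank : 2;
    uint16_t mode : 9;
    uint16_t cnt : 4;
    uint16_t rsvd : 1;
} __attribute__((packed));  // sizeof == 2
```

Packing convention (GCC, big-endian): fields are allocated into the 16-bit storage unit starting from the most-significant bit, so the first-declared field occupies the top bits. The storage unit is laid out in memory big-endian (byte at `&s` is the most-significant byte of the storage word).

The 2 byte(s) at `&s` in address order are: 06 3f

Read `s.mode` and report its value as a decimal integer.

49

[0]=0x06 [1]=0x3f (big-endian) → word 0x063f
bank:2 @ bit 14 → (0x063f>>14)&0x3 = 0x0
mode:9 @ bit 5 → (0x063f>>5)&0x1ff = 0x31  ←
cnt:4 @ bit 1 → (0x063f>>1)&0xf = 0xf
rsvd:1 @ bit 0 → (0x063f>>0)&0x1 = 0x1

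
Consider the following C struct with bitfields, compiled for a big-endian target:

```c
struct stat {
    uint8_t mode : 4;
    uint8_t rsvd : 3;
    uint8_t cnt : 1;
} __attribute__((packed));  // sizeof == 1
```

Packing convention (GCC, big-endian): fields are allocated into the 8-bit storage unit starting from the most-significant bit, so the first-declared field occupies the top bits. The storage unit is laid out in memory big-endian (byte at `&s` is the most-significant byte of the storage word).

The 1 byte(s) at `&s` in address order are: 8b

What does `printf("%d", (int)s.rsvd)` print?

[0]=0x8b (big-endian) → word 0x8b
mode [4+:4] = (word>>4) & 0xf = 8
rsvd [1+:3] = (word>>1) & 0x7 = 5  ←
cnt [0+:1] = (word>>0) & 0x1 = 1

5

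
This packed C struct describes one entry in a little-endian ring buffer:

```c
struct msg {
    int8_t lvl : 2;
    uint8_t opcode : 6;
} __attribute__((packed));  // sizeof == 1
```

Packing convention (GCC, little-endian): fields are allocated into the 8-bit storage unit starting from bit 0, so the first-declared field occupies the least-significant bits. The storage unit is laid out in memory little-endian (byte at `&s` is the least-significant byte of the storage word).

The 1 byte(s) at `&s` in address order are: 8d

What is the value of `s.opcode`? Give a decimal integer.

35

[0]=0x8d (little-endian) → word 0x8d
lvl:2 @ bit 0 → (0x8d>>0)&0x3 = 0x1
opcode:6 @ bit 2 → (0x8d>>2)&0x3f = 0x23  ←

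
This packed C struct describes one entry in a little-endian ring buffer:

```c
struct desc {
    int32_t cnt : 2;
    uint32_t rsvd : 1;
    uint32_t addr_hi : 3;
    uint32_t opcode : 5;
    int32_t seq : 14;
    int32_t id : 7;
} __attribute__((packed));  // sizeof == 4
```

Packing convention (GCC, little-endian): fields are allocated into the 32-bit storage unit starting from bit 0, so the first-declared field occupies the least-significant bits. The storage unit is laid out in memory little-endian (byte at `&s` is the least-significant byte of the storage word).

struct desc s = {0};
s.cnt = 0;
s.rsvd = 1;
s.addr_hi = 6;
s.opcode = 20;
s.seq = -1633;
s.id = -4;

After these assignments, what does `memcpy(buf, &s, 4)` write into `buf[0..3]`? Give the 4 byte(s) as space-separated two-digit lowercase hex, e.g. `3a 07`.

[0+:2] cnt=0 & 0x3 = 0x0; word=0x00000000
[2+:1] rsvd=1 & 0x1 = 0x1; word=0x00000004
[3+:3] addr_hi=6 & 0x7 = 0x6; word=0x00000034
[6+:5] opcode=20 & 0x1f = 0x14; word=0x00000534
[11+:14] seq=-1633 & 0x3fff = 0x399f; word=0x01ccfd34
[25+:7] id=-4 & 0x7f = 0x7c; word=0xf9ccfd34
word = 0xf9ccfd34 → little-endian bytes:
  [0]=0x34  [1]=0xfd  [2]=0xcc  [3]=0xf9

34 fd cc f9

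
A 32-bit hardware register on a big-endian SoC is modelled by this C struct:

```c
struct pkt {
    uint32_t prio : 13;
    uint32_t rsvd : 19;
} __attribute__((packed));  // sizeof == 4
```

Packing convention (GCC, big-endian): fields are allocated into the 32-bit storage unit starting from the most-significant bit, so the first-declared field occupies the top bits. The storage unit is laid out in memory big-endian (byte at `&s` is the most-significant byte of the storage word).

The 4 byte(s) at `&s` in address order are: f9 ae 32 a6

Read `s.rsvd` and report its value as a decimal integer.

406182

[0]=0xf9 [1]=0xae [2]=0x32 [3]=0xa6 (big-endian) → word 0xf9ae32a6
prio:13 @ bit 19 → (0xf9ae32a6>>19)&0x1fff = 0x1f35
rsvd:19 @ bit 0 → (0xf9ae32a6>>0)&0x7ffff = 0x632a6  ←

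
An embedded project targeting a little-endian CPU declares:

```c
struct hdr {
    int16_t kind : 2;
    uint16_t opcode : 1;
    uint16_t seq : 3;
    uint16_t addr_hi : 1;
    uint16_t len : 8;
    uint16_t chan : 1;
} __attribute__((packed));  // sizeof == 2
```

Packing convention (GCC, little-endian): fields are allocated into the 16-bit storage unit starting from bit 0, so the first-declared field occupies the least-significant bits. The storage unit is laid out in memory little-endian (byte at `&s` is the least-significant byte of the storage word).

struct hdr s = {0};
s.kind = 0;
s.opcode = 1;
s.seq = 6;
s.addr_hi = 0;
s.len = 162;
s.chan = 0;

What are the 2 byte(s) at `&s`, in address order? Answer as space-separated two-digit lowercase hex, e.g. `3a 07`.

34 51

kind (2b) val=0 bits=0x0 at bit 0: 0x0000
opcode (1b) val=1 bits=0x1 at bit 2: 0x0004
seq (3b) val=6 bits=0x6 at bit 3: 0x0034
addr_hi (1b) val=0 bits=0x0 at bit 6: 0x0034
len (8b) val=162 bits=0xa2 at bit 7: 0x5134
chan (1b) val=0 bits=0x0 at bit 15: 0x5134
word = 0x5134 → little-endian bytes:
  [0]=0x34  [1]=0x51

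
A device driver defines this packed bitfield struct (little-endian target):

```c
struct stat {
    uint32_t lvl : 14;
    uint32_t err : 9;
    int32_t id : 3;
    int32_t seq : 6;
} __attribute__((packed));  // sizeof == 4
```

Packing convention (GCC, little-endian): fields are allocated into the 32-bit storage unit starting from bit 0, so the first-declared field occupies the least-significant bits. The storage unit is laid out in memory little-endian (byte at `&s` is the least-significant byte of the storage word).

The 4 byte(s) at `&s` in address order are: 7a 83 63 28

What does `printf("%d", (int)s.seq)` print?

10

[0]=0x7a [1]=0x83 [2]=0x63 [3]=0x28 (little-endian) → word 0x2863837a
lvl [0+:14] = (word>>0) & 0x3fff = 890
err [14+:9] = (word>>14) & 0x1ff = 398
id [23+:3] = (word>>23) & 0x7 = 0
seq [26+:6] = (word>>26) & 0x3f = 10  ←
seq signed 6b, MSB=0: value = 10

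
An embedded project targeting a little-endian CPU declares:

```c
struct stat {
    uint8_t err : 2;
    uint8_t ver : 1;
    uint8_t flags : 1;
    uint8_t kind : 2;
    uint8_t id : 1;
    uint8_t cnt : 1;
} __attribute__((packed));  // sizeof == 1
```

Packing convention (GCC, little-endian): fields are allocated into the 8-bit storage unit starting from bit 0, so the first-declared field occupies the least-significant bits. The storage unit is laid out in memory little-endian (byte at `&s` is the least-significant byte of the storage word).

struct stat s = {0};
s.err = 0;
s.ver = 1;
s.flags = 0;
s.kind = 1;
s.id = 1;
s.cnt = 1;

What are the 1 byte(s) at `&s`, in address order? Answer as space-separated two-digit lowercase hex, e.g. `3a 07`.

d4

err (2b) val=0 bits=0x0 at bit 0: 0x00
ver (1b) val=1 bits=0x1 at bit 2: 0x04
flags (1b) val=0 bits=0x0 at bit 3: 0x04
kind (2b) val=1 bits=0x1 at bit 4: 0x14
id (1b) val=1 bits=0x1 at bit 6: 0x54
cnt (1b) val=1 bits=0x1 at bit 7: 0xd4
word = 0xd4 → little-endian bytes:
  [0]=0xd4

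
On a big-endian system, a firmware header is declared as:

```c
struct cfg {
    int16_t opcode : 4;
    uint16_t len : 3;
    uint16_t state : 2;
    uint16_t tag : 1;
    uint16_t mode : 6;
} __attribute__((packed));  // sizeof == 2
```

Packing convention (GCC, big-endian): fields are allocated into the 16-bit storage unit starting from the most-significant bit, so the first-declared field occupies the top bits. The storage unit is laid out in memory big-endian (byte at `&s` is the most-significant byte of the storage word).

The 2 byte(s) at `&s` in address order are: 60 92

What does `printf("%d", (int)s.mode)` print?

18

[0]=0x60 [1]=0x92 (big-endian) → word 0x6092
opcode [12+:4] = (word>>12) & 0xf = 6
len [9+:3] = (word>>9) & 0x7 = 0
state [7+:2] = (word>>7) & 0x3 = 1
tag [6+:1] = (word>>6) & 0x1 = 0
mode [0+:6] = (word>>0) & 0x3f = 18  ←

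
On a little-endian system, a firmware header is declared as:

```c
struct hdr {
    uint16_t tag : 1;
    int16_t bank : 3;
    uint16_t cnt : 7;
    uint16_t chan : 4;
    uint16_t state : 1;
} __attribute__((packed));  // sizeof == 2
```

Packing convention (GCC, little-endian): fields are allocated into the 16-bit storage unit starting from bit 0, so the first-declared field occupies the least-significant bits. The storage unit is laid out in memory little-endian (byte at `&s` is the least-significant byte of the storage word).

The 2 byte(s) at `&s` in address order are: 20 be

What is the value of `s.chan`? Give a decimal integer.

7

[0]=0x20 [1]=0xbe (little-endian) → word 0xbe20
tag [0+:1] = (word>>0) & 0x1 = 0
bank [1+:3] = (word>>1) & 0x7 = 0
cnt [4+:7] = (word>>4) & 0x7f = 98
chan [11+:4] = (word>>11) & 0xf = 7  ←
state [15+:1] = (word>>15) & 0x1 = 1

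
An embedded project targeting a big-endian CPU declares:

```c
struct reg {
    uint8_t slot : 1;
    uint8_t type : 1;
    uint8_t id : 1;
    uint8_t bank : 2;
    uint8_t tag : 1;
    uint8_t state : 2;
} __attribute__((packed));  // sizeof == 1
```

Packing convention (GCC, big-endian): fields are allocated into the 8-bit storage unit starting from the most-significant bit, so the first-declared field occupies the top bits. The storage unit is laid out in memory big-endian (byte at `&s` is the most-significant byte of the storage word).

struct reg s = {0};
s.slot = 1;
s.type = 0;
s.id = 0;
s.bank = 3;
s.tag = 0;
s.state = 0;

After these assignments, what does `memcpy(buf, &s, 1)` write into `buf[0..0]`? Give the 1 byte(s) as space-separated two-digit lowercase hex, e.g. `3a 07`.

slot:1 = 1 → 0x1 << 7 → word 0x80
type:1 = 0 → 0x0 << 6 → word 0x80
id:1 = 0 → 0x0 << 5 → word 0x80
bank:2 = 3 → 0x3 << 3 → word 0x98
tag:1 = 0 → 0x0 << 2 → word 0x98
state:2 = 0 → 0x0 << 0 → word 0x98
word = 0x98 → big-endian bytes:
  [0]=0x98

98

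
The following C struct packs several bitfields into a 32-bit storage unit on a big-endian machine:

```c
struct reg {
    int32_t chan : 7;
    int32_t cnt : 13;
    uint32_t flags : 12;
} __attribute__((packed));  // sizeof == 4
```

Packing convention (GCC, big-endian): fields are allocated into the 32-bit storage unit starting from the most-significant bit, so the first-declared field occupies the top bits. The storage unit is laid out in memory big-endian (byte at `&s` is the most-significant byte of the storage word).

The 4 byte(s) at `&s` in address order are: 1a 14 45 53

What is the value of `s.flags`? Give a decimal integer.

1363

[0]=0x1a [1]=0x14 [2]=0x45 [3]=0x53 (big-endian) → word 0x1a144553
chan:7 @ bit 25 → (0x1a144553>>25)&0x7f = 0xd
cnt:13 @ bit 12 → (0x1a144553>>12)&0x1fff = 0x144
flags:12 @ bit 0 → (0x1a144553>>0)&0xfff = 0x553  ←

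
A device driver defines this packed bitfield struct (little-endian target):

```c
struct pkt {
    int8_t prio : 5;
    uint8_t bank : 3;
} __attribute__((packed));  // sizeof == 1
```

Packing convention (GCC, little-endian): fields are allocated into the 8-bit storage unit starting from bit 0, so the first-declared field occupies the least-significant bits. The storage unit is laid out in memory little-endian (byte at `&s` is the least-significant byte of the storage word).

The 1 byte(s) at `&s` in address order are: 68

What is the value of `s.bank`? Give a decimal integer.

3

[0]=0x68 (little-endian) → word 0x68
prio:5 @ bit 0 → (0x68>>0)&0x1f = 0x8
bank:3 @ bit 5 → (0x68>>5)&0x7 = 0x3  ←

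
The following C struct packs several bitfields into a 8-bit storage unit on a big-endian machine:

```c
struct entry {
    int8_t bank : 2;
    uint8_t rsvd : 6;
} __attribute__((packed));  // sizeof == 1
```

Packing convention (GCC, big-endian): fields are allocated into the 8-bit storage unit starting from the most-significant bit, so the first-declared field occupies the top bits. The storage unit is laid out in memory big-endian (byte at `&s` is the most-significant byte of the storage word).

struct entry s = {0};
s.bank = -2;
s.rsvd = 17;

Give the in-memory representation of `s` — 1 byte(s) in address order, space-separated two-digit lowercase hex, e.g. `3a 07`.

91

bank:2 = -2 → 0x2 << 6 → word 0x80
rsvd:6 = 17 → 0x11 << 0 → word 0x91
word = 0x91 → big-endian bytes:
  [0]=0x91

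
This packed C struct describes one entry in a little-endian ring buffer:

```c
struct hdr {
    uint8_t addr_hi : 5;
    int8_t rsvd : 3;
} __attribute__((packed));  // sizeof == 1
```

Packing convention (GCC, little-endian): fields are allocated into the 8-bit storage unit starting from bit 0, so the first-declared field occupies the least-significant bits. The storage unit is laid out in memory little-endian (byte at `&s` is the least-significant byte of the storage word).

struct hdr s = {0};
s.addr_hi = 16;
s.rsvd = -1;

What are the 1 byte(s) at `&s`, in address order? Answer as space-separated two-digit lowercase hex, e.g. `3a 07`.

f0

[0+:5] addr_hi=16 & 0x1f = 0x10; word=0x10
[5+:3] rsvd=-1 & 0x7 = 0x7; word=0xf0
word = 0xf0 → little-endian bytes:
  [0]=0xf0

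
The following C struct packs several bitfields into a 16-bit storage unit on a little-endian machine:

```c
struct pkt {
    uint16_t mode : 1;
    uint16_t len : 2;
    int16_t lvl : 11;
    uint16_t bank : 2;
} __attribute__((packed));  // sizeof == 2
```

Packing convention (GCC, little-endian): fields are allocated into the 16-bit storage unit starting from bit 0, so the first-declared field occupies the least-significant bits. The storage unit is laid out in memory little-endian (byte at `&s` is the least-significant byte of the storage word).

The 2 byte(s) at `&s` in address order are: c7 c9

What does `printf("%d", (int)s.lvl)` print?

312

[0]=0xc7 [1]=0xc9 (little-endian) → word 0xc9c7
mode [0+:1] = (word>>0) & 0x1 = 1
len [1+:2] = (word>>1) & 0x3 = 3
lvl [3+:11] = (word>>3) & 0x7ff = 312  ←
bank [14+:2] = (word>>14) & 0x3 = 3
lvl signed 11b, MSB=0: value = 312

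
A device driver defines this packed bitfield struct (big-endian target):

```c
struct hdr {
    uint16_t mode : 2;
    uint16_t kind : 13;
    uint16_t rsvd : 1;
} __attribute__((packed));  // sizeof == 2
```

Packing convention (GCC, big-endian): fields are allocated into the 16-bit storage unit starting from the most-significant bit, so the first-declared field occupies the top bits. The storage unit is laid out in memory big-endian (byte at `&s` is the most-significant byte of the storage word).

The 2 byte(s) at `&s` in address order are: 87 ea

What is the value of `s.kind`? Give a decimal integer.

[0]=0x87 [1]=0xea (big-endian) → word 0x87ea
mode [14+:2] = (word>>14) & 0x3 = 2
kind [1+:13] = (word>>1) & 0x1fff = 1013  ←
rsvd [0+:1] = (word>>0) & 0x1 = 0

1013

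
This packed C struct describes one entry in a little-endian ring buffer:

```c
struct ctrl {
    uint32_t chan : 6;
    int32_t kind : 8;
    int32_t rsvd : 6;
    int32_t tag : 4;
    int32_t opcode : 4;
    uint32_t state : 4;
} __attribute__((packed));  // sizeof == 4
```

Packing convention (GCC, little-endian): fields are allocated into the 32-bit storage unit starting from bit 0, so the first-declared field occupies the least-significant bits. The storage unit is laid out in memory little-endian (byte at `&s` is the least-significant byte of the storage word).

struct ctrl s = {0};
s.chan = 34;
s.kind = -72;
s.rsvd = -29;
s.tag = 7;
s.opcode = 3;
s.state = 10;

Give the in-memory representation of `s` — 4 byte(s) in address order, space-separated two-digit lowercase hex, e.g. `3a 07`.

chan:6 = 34 → 0x22 << 0 → word 0x00000022
kind:8 = -72 → 0xb8 << 6 → word 0x00002e22
rsvd:6 = -29 → 0x23 << 14 → word 0x0008ee22
tag:4 = 7 → 0x7 << 20 → word 0x0078ee22
opcode:4 = 3 → 0x3 << 24 → word 0x0378ee22
state:4 = 10 → 0xa << 28 → word 0xa378ee22
word = 0xa378ee22 → little-endian bytes:
  [0]=0x22  [1]=0xee  [2]=0x78  [3]=0xa3

22 ee 78 a3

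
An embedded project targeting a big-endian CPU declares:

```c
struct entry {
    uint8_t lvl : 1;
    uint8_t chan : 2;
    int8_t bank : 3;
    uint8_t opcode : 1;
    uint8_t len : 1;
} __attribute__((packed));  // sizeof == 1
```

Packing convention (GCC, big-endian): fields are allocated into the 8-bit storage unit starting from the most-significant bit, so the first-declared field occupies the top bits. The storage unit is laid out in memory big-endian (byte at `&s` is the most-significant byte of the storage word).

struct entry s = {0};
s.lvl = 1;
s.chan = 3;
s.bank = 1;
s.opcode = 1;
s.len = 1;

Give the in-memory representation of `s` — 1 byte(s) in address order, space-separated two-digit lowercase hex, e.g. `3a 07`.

e7

[7+:1] lvl=1 & 0x1 = 0x1; word=0x80
[5+:2] chan=3 & 0x3 = 0x3; word=0xe0
[2+:3] bank=1 & 0x7 = 0x1; word=0xe4
[1+:1] opcode=1 & 0x1 = 0x1; word=0xe6
[0+:1] len=1 & 0x1 = 0x1; word=0xe7
word = 0xe7 → big-endian bytes:
  [0]=0xe7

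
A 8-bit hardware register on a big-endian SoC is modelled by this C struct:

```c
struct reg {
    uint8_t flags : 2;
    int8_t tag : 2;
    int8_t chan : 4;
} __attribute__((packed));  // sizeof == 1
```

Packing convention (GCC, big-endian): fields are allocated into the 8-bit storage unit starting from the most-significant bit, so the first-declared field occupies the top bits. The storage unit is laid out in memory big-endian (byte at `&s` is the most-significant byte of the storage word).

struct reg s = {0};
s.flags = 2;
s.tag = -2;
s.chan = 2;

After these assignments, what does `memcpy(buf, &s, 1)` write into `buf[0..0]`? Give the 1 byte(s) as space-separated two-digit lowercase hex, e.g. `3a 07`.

a2

[6+:2] flags=2 & 0x3 = 0x2; word=0x80
[4+:2] tag=-2 & 0x3 = 0x2; word=0xa0
[0+:4] chan=2 & 0xf = 0x2; word=0xa2
word = 0xa2 → big-endian bytes:
  [0]=0xa2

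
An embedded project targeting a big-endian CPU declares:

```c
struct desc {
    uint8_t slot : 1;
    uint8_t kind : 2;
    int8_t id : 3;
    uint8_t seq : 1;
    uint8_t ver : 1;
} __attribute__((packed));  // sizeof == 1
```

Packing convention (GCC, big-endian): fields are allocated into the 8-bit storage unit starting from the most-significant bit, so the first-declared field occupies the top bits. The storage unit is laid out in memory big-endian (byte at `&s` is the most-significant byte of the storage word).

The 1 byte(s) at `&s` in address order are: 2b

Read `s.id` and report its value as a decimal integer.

2

[0]=0x2b (big-endian) → word 0x2b
slot:1 @ bit 7 → (0x2b>>7)&0x1 = 0x0
kind:2 @ bit 5 → (0x2b>>5)&0x3 = 0x1
id:3 @ bit 2 → (0x2b>>2)&0x7 = 0x2  ←
seq:1 @ bit 1 → (0x2b>>1)&0x1 = 0x1
ver:1 @ bit 0 → (0x2b>>0)&0x1 = 0x1
id signed 3b, MSB=0: value = 2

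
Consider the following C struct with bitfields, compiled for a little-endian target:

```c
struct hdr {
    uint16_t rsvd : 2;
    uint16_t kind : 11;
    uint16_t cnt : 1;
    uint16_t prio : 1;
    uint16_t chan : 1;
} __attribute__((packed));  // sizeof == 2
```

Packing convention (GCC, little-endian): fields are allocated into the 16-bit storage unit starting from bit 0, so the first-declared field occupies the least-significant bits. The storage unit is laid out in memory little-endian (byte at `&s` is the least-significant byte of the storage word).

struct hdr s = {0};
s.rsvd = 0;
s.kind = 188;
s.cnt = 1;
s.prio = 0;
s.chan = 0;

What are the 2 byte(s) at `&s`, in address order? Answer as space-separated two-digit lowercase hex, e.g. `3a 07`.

[0+:2] rsvd=0 & 0x3 = 0x0; word=0x0000
[2+:11] kind=188 & 0x7ff = 0xbc; word=0x02f0
[13+:1] cnt=1 & 0x1 = 0x1; word=0x22f0
[14+:1] prio=0 & 0x1 = 0x0; word=0x22f0
[15+:1] chan=0 & 0x1 = 0x0; word=0x22f0
word = 0x22f0 → little-endian bytes:
  [0]=0xf0  [1]=0x22

f0 22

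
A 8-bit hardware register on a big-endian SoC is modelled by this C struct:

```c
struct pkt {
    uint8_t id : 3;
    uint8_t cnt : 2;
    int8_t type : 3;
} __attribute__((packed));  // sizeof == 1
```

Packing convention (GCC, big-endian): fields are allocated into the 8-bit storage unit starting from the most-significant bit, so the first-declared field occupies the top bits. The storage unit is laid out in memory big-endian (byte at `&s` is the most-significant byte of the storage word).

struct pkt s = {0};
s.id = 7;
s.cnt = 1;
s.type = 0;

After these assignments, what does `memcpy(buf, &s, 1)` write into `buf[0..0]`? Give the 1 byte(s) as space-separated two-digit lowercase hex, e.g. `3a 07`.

e8

id:3 = 7 → 0x7 << 5 → word 0xe0
cnt:2 = 1 → 0x1 << 3 → word 0xe8
type:3 = 0 → 0x0 << 0 → word 0xe8
word = 0xe8 → big-endian bytes:
  [0]=0xe8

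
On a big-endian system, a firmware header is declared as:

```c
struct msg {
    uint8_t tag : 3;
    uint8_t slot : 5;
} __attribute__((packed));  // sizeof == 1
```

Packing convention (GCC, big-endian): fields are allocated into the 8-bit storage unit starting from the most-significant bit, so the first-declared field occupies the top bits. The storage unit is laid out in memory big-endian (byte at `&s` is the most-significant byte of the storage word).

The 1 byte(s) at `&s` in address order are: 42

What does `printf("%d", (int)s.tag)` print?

[0]=0x42 (big-endian) → word 0x42
tag:3 @ bit 5 → (0x42>>5)&0x7 = 0x2  ←
slot:5 @ bit 0 → (0x42>>0)&0x1f = 0x2

2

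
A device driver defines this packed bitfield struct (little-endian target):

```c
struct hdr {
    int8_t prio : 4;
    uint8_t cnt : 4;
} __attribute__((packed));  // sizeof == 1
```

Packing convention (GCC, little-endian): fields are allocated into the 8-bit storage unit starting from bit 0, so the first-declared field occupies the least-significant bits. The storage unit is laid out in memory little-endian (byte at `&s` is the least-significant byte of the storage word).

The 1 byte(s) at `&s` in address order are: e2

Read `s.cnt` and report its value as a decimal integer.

14

[0]=0xe2 (little-endian) → word 0xe2
prio [0+:4] = (word>>0) & 0xf = 2
cnt [4+:4] = (word>>4) & 0xf = 14  ←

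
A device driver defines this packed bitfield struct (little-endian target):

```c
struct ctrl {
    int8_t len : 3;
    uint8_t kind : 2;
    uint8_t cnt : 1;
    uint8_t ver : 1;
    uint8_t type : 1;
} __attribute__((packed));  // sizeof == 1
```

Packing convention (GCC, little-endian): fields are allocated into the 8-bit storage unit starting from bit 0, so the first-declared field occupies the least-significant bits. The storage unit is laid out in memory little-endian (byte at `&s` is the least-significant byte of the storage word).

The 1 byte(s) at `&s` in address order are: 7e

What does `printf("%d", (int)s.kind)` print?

3

[0]=0x7e (little-endian) → word 0x7e
len [0+:3] = (word>>0) & 0x7 = 6
kind [3+:2] = (word>>3) & 0x3 = 3  ←
cnt [5+:1] = (word>>5) & 0x1 = 1
ver [6+:1] = (word>>6) & 0x1 = 1
type [7+:1] = (word>>7) & 0x1 = 0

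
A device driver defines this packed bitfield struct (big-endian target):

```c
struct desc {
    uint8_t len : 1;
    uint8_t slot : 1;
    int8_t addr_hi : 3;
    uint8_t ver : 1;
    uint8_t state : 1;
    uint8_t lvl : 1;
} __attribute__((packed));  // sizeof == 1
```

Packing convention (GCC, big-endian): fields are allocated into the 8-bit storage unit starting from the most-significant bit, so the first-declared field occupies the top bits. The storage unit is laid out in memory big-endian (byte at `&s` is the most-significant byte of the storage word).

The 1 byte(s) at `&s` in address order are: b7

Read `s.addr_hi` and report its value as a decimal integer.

-2

[0]=0xb7 (big-endian) → word 0xb7
len [7+:1] = (word>>7) & 0x1 = 1
slot [6+:1] = (word>>6) & 0x1 = 0
addr_hi [3+:3] = (word>>3) & 0x7 = 6  ←
ver [2+:1] = (word>>2) & 0x1 = 1
state [1+:1] = (word>>1) & 0x1 = 1
lvl [0+:1] = (word>>0) & 0x1 = 1
addr_hi signed 3b, MSB=1: 6 - 8 = -2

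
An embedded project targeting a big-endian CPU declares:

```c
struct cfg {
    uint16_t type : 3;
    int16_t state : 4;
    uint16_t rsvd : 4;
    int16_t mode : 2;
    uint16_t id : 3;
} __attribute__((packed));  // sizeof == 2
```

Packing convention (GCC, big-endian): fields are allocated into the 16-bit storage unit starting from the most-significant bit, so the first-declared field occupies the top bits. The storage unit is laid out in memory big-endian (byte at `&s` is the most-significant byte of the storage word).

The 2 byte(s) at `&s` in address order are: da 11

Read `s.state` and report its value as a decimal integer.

-3

[0]=0xda [1]=0x11 (big-endian) → word 0xda11
type [13+:3] = (word>>13) & 0x7 = 6
state [9+:4] = (word>>9) & 0xf = 13  ←
rsvd [5+:4] = (word>>5) & 0xf = 0
mode [3+:2] = (word>>3) & 0x3 = 2
id [0+:3] = (word>>0) & 0x7 = 1
state signed 4b, MSB=1: 13 - 16 = -3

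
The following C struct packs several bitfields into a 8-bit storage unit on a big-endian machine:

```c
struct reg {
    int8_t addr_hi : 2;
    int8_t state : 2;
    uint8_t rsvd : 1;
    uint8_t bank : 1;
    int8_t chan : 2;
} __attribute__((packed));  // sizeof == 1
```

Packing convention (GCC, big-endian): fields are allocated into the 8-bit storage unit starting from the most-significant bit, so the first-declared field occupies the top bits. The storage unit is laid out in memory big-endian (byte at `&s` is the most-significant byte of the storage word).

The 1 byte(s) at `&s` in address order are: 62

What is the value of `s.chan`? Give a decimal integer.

[0]=0x62 (big-endian) → word 0x62
addr_hi:2 @ bit 6 → (0x62>>6)&0x3 = 0x1
state:2 @ bit 4 → (0x62>>4)&0x3 = 0x2
rsvd:1 @ bit 3 → (0x62>>3)&0x1 = 0x0
bank:1 @ bit 2 → (0x62>>2)&0x1 = 0x0
chan:2 @ bit 0 → (0x62>>0)&0x3 = 0x2  ←
chan signed 2b, MSB=1: 2 - 4 = -2

-2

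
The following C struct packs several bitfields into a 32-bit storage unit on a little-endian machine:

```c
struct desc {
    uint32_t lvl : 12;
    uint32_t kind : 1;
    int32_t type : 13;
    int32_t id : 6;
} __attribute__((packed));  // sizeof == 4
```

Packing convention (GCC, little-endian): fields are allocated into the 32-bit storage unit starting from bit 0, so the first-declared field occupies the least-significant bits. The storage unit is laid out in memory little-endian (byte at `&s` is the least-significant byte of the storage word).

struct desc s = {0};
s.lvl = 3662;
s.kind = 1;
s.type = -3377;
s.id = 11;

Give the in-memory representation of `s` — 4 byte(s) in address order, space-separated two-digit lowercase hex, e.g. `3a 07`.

4e fe 59 2e

[0+:12] lvl=3662 & 0xfff = 0xe4e; word=0x00000e4e
[12+:1] kind=1 & 0x1 = 0x1; word=0x00001e4e
[13+:13] type=-3377 & 0x1fff = 0x12cf; word=0x0259fe4e
[26+:6] id=11 & 0x3f = 0xb; word=0x2e59fe4e
word = 0x2e59fe4e → little-endian bytes:
  [0]=0x4e  [1]=0xfe  [2]=0x59  [3]=0x2e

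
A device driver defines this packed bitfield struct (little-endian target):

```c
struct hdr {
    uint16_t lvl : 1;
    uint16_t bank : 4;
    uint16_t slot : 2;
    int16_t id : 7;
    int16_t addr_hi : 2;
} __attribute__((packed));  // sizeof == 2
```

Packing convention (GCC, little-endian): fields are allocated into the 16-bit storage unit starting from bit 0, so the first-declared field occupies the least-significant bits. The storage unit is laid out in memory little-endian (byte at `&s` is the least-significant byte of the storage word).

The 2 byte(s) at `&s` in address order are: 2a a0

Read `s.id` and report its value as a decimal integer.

[0]=0x2a [1]=0xa0 (little-endian) → word 0xa02a
lvl [0+:1] = (word>>0) & 0x1 = 0
bank [1+:4] = (word>>1) & 0xf = 5
slot [5+:2] = (word>>5) & 0x3 = 1
id [7+:7] = (word>>7) & 0x7f = 64  ←
addr_hi [14+:2] = (word>>14) & 0x3 = 2
id signed 7b, MSB=1: 64 - 128 = -64

-64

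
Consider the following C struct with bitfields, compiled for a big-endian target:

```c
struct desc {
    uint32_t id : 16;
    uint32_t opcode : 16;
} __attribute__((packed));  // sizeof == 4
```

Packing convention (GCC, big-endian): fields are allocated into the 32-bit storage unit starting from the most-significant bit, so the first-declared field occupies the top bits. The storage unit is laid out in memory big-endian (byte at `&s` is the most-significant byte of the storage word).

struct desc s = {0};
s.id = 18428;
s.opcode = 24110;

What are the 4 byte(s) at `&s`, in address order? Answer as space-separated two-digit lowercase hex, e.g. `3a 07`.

47 fc 5e 2e

id:16 = 18428 → 0x47fc << 16 → word 0x47fc0000
opcode:16 = 24110 → 0x5e2e << 0 → word 0x47fc5e2e
word = 0x47fc5e2e → big-endian bytes:
  [0]=0x47  [1]=0xfc  [2]=0x5e  [3]=0x2e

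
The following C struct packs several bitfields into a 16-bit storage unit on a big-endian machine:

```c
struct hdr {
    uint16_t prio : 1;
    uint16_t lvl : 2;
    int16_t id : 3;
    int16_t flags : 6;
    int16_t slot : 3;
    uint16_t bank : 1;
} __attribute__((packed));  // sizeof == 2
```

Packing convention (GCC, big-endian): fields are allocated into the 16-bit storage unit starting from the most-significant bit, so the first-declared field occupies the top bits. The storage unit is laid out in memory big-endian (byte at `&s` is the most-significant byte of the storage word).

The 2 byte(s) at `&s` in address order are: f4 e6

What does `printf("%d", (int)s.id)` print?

-3

[0]=0xf4 [1]=0xe6 (big-endian) → word 0xf4e6
prio [15+:1] = (word>>15) & 0x1 = 1
lvl [13+:2] = (word>>13) & 0x3 = 3
id [10+:3] = (word>>10) & 0x7 = 5  ←
flags [4+:6] = (word>>4) & 0x3f = 14
slot [1+:3] = (word>>1) & 0x7 = 3
bank [0+:1] = (word>>0) & 0x1 = 0
id signed 3b, MSB=1: 5 - 8 = -3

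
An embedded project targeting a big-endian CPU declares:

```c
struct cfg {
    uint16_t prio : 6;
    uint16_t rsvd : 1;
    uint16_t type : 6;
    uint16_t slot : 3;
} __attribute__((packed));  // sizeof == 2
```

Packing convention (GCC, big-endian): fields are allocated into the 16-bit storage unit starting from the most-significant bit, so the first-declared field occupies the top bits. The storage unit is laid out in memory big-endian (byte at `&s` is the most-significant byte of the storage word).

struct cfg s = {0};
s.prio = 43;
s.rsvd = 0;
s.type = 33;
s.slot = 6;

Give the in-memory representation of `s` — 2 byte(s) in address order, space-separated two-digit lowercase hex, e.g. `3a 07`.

prio:6 = 43 → 0x2b << 10 → word 0xac00
rsvd:1 = 0 → 0x0 << 9 → word 0xac00
type:6 = 33 → 0x21 << 3 → word 0xad08
slot:3 = 6 → 0x6 << 0 → word 0xad0e
word = 0xad0e → big-endian bytes:
  [0]=0xad  [1]=0x0e

ad 0e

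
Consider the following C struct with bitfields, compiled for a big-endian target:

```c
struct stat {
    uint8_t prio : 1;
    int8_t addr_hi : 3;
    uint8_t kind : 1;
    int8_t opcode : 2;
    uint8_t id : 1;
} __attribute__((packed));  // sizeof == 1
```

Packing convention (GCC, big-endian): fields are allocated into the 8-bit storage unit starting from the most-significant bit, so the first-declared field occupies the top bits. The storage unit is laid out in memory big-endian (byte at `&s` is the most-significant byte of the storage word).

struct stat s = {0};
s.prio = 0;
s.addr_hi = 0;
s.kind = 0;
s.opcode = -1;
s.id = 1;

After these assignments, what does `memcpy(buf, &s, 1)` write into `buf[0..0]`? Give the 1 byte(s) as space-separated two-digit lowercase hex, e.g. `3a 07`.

07

prio (1b) val=0 bits=0x0 at bit 7: 0x00
addr_hi (3b) val=0 bits=0x0 at bit 4: 0x00
kind (1b) val=0 bits=0x0 at bit 3: 0x00
opcode (2b) val=-1 bits=0x3 at bit 1: 0x06
id (1b) val=1 bits=0x1 at bit 0: 0x07
word = 0x07 → big-endian bytes:
  [0]=0x07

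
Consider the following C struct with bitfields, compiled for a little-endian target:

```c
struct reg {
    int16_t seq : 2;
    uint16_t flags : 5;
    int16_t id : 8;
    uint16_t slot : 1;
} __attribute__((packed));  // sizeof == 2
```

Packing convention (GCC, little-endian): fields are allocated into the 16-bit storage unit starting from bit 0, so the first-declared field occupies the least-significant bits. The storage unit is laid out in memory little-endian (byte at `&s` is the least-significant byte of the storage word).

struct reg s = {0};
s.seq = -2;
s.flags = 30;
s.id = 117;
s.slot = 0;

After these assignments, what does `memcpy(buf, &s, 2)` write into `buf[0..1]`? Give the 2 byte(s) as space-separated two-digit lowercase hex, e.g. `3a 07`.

fa 3a

seq:2 = -2 → 0x2 << 0 → word 0x0002
flags:5 = 30 → 0x1e << 2 → word 0x007a
id:8 = 117 → 0x75 << 7 → word 0x3afa
slot:1 = 0 → 0x0 << 15 → word 0x3afa
word = 0x3afa → little-endian bytes:
  [0]=0xfa  [1]=0x3a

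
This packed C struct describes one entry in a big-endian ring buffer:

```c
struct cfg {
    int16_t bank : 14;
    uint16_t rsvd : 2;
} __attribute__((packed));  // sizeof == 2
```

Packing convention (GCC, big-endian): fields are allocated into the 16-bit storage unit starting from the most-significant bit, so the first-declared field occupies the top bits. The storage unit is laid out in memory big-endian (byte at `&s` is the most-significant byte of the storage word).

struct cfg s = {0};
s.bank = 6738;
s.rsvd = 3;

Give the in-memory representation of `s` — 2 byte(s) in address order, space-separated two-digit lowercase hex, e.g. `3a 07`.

69 4b

bank (14b) val=6738 bits=0x1a52 at bit 2: 0x6948
rsvd (2b) val=3 bits=0x3 at bit 0: 0x694b
word = 0x694b → big-endian bytes:
  [0]=0x69  [1]=0x4b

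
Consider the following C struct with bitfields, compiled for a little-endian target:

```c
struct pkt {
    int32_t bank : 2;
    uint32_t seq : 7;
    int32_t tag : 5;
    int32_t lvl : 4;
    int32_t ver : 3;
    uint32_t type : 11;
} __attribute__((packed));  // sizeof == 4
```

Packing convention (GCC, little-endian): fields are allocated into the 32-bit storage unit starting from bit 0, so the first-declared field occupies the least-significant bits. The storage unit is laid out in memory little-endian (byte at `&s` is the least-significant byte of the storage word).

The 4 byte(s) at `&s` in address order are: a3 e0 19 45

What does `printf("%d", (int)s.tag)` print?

[0]=0xa3 [1]=0xe0 [2]=0x19 [3]=0x45 (little-endian) → word 0x4519e0a3
bank [0+:2] = (word>>0) & 0x3 = 3
seq [2+:7] = (word>>2) & 0x7f = 40
tag [9+:5] = (word>>9) & 0x1f = 16  ←
lvl [14+:4] = (word>>14) & 0xf = 7
ver [18+:3] = (word>>18) & 0x7 = 6
type [21+:11] = (word>>21) & 0x7ff = 552
tag signed 5b, MSB=1: 16 - 32 = -16

-16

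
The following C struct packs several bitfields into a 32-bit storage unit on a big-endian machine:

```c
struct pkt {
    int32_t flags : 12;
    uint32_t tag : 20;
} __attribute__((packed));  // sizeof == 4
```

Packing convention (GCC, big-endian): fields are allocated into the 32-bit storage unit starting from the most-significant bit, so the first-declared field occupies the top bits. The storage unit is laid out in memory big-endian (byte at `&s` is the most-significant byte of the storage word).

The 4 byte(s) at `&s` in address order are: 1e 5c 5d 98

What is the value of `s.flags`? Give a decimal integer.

485

[0]=0x1e [1]=0x5c [2]=0x5d [3]=0x98 (big-endian) → word 0x1e5c5d98
flags [20+:12] = (word>>20) & 0xfff = 485  ←
tag [0+:20] = (word>>0) & 0xfffff = 810392
flags signed 12b, MSB=0: value = 485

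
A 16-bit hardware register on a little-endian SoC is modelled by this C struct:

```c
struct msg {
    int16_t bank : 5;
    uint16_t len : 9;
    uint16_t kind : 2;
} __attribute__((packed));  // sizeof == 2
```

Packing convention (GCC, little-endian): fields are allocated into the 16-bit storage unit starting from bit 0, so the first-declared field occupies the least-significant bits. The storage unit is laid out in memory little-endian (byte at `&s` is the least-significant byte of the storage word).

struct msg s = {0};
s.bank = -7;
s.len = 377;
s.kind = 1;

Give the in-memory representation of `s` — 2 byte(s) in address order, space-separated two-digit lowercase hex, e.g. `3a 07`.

bank (5b) val=-7 bits=0x19 at bit 0: 0x0019
len (9b) val=377 bits=0x179 at bit 5: 0x2f39
kind (2b) val=1 bits=0x1 at bit 14: 0x6f39
word = 0x6f39 → little-endian bytes:
  [0]=0x39  [1]=0x6f

39 6f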